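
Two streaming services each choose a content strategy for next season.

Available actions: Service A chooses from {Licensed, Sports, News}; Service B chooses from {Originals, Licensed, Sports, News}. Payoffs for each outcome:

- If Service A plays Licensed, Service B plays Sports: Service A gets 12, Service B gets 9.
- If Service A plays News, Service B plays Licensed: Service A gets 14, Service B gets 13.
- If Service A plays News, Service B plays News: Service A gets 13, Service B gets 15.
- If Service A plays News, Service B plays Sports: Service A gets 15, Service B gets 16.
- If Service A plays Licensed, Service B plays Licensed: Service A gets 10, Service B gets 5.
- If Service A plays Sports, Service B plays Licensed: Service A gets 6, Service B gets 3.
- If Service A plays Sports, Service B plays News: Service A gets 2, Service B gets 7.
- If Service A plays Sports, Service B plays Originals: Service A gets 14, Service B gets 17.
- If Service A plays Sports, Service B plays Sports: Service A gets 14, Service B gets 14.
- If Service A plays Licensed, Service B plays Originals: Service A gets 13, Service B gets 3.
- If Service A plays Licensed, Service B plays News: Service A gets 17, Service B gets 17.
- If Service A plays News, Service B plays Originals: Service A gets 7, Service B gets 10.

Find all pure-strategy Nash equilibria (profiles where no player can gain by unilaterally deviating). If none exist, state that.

(Licensed, Originals): Service A can switch to Sports (13 → 14). Not NE.
(Licensed, Licensed): Service A can switch to News (10 → 14). Not NE.
(Licensed, Sports): Service A can switch to Sports (12 → 14). Not NE.
(Licensed, News): Service A gets 17, best alternative 13; Service B gets 17, best alternative 9. No profitable deviation — NE.
(Sports, Originals): Service A gets 14, best alternative 13; Service B gets 17, best alternative 14. No profitable deviation — NE.
(Sports, Licensed): Service A can switch to Licensed (6 → 10). Not NE.
(Sports, Sports): Service A can switch to News (14 → 15). Not NE.
(Sports, News): Service A can switch to Licensed (2 → 17). Not NE.
(News, Originals): Service A can switch to Licensed (7 → 13). Not NE.
(News, Licensed): Service B can switch to Sports (13 → 16). Not NE.
(News, Sports): Service A gets 15, best alternative 14; Service B gets 16, best alternative 15. No profitable deviation — NE.
(The remaining 1 profile has a profitable deviation by the same check.)

The pure Nash equilibria are (Licensed, News), (Sports, Originals), (News, Sports).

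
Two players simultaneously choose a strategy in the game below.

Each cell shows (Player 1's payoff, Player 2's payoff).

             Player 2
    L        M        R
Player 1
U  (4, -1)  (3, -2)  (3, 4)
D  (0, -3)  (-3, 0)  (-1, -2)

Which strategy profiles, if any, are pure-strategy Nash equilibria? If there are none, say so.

(U, L): Player 2 can switch to R (-1 → 4). Not NE.
(U, M): Player 2 can switch to L (-2 → -1). Not NE.
(U, R): Player 1 gets 3, best alternative -1; Player 2 gets 4, best alternative -1. No profitable deviation — NE.
(D, L): Player 1 can switch to U (0 → 4). Not NE.
(D, M): Player 1 can switch to U (-3 → 3). Not NE.
(D, R): Player 1 can switch to U (-1 → 3). Not NE.

(U, R)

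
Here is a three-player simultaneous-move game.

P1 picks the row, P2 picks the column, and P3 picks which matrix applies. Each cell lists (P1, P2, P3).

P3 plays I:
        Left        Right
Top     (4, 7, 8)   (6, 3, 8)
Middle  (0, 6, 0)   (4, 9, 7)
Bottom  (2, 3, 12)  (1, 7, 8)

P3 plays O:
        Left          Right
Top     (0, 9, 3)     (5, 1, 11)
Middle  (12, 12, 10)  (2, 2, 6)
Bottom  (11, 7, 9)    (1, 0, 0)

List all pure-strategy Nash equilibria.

For each strategy profile, look for a profitable unilateral deviation.
(Top, Left, I): P1 gets 4, best alternative 2; P2 gets 7, best alternative 3; P3 gets 8, best alternative 3. No profitable deviation — NE.
(Top, Left, O): P1 can switch to Middle (0 → 12). Not NE.
(Top, Right, I): P2 can switch to Left (3 → 7). Not NE.
(Top, Right, O): P2 can switch to Left (1 → 9). Not NE.
(Middle, Left, I): P1 can switch to Top (0 → 4). Not NE.
(Middle, Left, O): P1 gets 12, best alternative 11; P2 gets 12, best alternative 2; P3 gets 10, best alternative 0. No profitable deviation — NE.
(Middle, Right, I): P1 can switch to Top (4 → 6). Not NE.
(Middle, Right, O): P1 can switch to Top (2 → 5). Not NE.
(Bottom, Left, I): P1 can switch to Top (2 → 4). Not NE.
(Bottom, Left, O): P1 can switch to Middle (11 → 12). Not NE.
(Bottom, Right, I): P1 can switch to Top (1 → 6). Not NE.
(Bottom, Right, O): P1 can switch to Top (1 → 5). Not NE.

Pure-strategy Nash equilibria: (Top, Left, I), (Middle, Left, O)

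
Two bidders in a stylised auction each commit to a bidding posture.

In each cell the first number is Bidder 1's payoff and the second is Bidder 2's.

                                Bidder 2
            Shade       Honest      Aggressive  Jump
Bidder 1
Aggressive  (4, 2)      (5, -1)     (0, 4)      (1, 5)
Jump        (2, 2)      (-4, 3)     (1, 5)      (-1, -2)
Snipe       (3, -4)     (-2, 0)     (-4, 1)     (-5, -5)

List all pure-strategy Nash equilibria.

Mark each player's best response to every combination of opponents' strategies; a profile where every player is best-responding is a pure Nash equilibrium.
Bidder 1 against Shade: payoffs 4, 2, 3 → best response Aggressive.
Bidder 1 against Honest: payoffs 5, -4, -2 → best response Aggressive.
Bidder 1 against Aggressive: payoffs 0, 1, -4 → best response Jump.
Bidder 1 against Jump: payoffs 1, -1, -5 → best response Aggressive.
Bidder 2 against Aggressive: payoffs 2, -1, 4, 5 → best response Jump.
Bidder 2 against Jump: payoffs 2, 3, 5, -2 → best response Aggressive.
Bidder 2 against Snipe: payoffs -4, 0, 1, -5 → best response Aggressive.
Mutual best responses: (Aggressive, Jump); (Jump, Aggressive).

The pure Nash equilibria are (Aggressive, Jump), (Jump, Aggressive).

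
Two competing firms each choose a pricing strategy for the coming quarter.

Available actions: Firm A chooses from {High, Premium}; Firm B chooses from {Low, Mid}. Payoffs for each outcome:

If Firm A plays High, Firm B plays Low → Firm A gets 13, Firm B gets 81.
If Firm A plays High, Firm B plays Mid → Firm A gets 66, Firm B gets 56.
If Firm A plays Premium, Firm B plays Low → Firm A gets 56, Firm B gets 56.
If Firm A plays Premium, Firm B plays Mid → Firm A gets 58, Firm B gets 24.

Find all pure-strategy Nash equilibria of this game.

(Premium, Low)

Firm A against Low: payoffs 13, 56 → best response Premium.
Firm A against Mid: payoffs 66, 58 → best response High.
Firm B against High: payoffs 81, 56 → best response Low.
Firm B against Premium: payoffs 56, 24 → best response Low.
Mutual best responses: (Premium, Low).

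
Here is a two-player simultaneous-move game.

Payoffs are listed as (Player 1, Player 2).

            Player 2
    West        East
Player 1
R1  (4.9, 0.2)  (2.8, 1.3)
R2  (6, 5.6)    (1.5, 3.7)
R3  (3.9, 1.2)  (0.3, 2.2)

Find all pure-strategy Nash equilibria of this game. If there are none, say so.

For each strategy profile, look for a profitable unilateral deviation.
(R1, West): Player 1 can switch to R2 (4.9 → 6). Not NE.
(R1, East): Player 1 gets 2.8, best alternative 1.5; Player 2 gets 1.3, best alternative 0.2. No profitable deviation — NE.
(R2, West): Player 1 gets 6, best alternative 4.9; Player 2 gets 5.6, best alternative 3.7. No profitable deviation — NE.
(R2, East): Player 1 can switch to R1 (1.5 → 2.8). Not NE.
(R3, West): Player 1 can switch to R1 (3.9 → 4.9). Not NE.
(R3, East): Player 1 can switch to R1 (0.3 → 2.8). Not NE.

Pure-strategy Nash equilibria: (R1, East) and (R2, West)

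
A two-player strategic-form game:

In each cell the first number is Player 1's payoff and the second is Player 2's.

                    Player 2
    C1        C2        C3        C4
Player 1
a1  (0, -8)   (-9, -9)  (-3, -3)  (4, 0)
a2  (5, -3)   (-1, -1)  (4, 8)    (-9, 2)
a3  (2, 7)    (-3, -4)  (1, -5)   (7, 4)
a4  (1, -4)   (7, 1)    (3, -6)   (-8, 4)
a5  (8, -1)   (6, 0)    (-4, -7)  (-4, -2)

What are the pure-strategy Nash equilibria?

For each player, find the best response to each opponent profile; mutual best responses are the pure NE.
Player 1 against C1: payoffs 0, 5, 2, 1, 8 → best response a5.
Player 1 against C2: payoffs -9, -1, -3, 7, 6 → best response a4.
Player 1 against C3: payoffs -3, 4, 1, 3, -4 → best response a2.
Player 1 against C4: payoffs 4, -9, 7, -8, -4 → best response a3.
Player 2 against a1: payoffs -8, -9, -3, 0 → best response C4.
Player 2 against a2: payoffs -3, -1, 8, 2 → best response C3.
Player 2 against a3: payoffs 7, -4, -5, 4 → best response C1.
Player 2 against a4: payoffs -4, 1, -6, 4 → best response C4.
Player 2 against a5: payoffs -1, 0, -7, -2 → best response C2.
Mutual best responses: (a2, C3).

The unique pure-strategy Nash equilibrium is (a2, C3).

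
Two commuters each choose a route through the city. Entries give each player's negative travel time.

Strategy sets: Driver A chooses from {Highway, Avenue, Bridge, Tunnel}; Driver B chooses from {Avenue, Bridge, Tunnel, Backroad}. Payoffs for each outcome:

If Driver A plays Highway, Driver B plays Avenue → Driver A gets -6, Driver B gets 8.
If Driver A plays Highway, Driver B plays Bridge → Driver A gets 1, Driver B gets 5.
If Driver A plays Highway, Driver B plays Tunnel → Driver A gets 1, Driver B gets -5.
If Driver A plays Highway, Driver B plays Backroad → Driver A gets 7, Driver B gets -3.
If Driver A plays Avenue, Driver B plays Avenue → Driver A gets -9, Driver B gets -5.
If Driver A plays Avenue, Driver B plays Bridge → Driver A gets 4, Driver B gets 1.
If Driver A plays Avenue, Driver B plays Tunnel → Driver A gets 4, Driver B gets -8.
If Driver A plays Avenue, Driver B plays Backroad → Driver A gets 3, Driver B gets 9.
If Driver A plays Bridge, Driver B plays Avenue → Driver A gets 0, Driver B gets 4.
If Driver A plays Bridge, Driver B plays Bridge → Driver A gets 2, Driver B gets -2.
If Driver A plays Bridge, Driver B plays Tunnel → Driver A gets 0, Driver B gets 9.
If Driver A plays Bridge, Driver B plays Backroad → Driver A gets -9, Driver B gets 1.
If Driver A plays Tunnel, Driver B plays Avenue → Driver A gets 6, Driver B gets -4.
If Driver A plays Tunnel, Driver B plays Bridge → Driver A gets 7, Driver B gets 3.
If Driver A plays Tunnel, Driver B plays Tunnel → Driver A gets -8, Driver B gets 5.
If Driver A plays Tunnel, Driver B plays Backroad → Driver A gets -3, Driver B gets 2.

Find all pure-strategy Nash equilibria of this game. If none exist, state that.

For each strategy profile, look for a profitable unilateral deviation.
(Highway, Avenue): Driver A can switch to Bridge (-6 → 0). Not NE.
(Highway, Bridge): Driver A can switch to Avenue (1 → 4). Not NE.
(Highway, Tunnel): Driver A can switch to Avenue (1 → 4). Not NE.
(Highway, Backroad): Driver B can switch to Avenue (-3 → 8). Not NE.
(Avenue, Avenue): Driver A can switch to Highway (-9 → -6). Not NE.
(Avenue, Bridge): Driver A can switch to Tunnel (4 → 7). Not NE.
(The remaining 10 profiles each have a profitable deviation by the same check.)

none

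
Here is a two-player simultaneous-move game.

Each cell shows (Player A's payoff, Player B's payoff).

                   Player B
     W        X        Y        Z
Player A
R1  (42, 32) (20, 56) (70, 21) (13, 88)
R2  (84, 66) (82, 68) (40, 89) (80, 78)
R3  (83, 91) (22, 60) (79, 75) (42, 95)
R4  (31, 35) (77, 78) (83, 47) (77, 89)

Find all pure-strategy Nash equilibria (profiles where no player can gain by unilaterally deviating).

No pure-strategy Nash equilibrium.

Check each profile: it is a Nash equilibrium iff no player can strictly gain by switching unilaterally.
(R1, W): Player A can switch to R2 (42 → 84). Not NE.
(R1, X): Player A can switch to R2 (20 → 82). Not NE.
(R1, Y): Player A can switch to R3 (70 → 79). Not NE.
(R1, Z): Player A can switch to R2 (13 → 80). Not NE.
(R2, W): Player B can switch to X (66 → 68). Not NE.
(R2, X): Player B can switch to Y (68 → 89). Not NE.
(R2, Y): Player A can switch to R1 (40 → 70). Not NE.
(R2, Z): Player B can switch to Y (78 → 89). Not NE.
(R3, W): Player A can switch to R2 (83 → 84). Not NE.
(R3, X): Player A can switch to R2 (22 → 82). Not NE.
(The remaining 6 profiles each have a profitable deviation by the same check.)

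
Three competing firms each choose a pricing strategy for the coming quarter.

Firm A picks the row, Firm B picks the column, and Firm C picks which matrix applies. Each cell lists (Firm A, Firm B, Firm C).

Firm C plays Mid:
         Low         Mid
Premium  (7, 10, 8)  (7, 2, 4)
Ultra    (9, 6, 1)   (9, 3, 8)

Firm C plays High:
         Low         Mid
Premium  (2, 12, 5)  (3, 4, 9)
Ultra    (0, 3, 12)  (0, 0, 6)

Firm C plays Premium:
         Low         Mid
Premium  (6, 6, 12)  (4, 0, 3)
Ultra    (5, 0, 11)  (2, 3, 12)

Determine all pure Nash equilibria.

(Premium, Low, Premium)

Firm A against (Low, Mid): payoffs 7, 9 → best response Ultra.
Firm A against (Low, High): payoffs 2, 0 → best response Premium.
Firm A against (Low, Premium): payoffs 6, 5 → best response Premium.
Firm A against (Mid, Mid): payoffs 7, 9 → best response Ultra.
Firm A against (Mid, High): payoffs 3, 0 → best response Premium.
Firm A against (Mid, Premium): payoffs 4, 2 → best response Premium.
Firm B against (Premium, Mid): payoffs 10, 2 → best response Low.
Firm B against (Premium, High): payoffs 12, 4 → best response Low.
Firm B against (Premium, Premium): payoffs 6, 0 → best response Low.
Firm B against (Ultra, Mid): payoffs 6, 3 → best response Low.
Firm B against (Ultra, High): payoffs 3, 0 → best response Low.
Firm B against (Ultra, Premium): payoffs 0, 3 → best response Mid.
Firm C against (Premium, Low): payoffs 8, 5, 12 → best response Premium.
Firm C against (Premium, Mid): payoffs 4, 9, 3 → best response High.
Firm C against (Ultra, Low): payoffs 1, 12, 11 → best response High.
Firm C against (Ultra, Mid): payoffs 8, 6, 12 → best response Premium.
Mutual best responses: (Premium, Low, Premium).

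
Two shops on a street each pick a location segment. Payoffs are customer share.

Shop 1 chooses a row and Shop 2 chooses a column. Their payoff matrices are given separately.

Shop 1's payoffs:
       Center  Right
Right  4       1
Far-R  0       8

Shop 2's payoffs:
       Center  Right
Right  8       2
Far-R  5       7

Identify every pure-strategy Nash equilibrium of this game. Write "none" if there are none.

The pure Nash equilibria are (Right, Center) and (Far-R, Right).

(Right, Center): Shop 1 gets 4, best alternative 0; Shop 2 gets 8, best alternative 2. No profitable deviation — NE.
(Right, Right): Shop 1 can switch to Far-R (1 → 8). Not NE.
(Far-R, Center): Shop 1 can switch to Right (0 → 4). Not NE.
(Far-R, Right): Shop 1 gets 8, best alternative 1; Shop 2 gets 7, best alternative 5. No profitable deviation — NE.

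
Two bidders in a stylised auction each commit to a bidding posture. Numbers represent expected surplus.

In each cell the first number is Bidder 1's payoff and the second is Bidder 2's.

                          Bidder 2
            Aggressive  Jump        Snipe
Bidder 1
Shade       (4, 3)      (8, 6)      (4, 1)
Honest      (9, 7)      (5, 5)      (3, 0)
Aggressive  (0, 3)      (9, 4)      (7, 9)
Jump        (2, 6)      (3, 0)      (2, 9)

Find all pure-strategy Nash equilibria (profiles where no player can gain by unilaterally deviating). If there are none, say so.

For each player, find the best response to each opponent profile; mutual best responses are the pure NE.
Bidder 1 against Aggressive: payoffs 4, 9, 0, 2 → best response Honest.
Bidder 1 against Jump: payoffs 8, 5, 9, 3 → best response Aggressive.
Bidder 1 against Snipe: payoffs 4, 3, 7, 2 → best response Aggressive.
Bidder 2 against Shade: payoffs 3, 6, 1 → best response Jump.
Bidder 2 against Honest: payoffs 7, 5, 0 → best response Aggressive.
Bidder 2 against Aggressive: payoffs 3, 4, 9 → best response Snipe.
Bidder 2 against Jump: payoffs 6, 0, 9 → best response Snipe.
Mutual best responses: (Honest, Aggressive); (Aggressive, Snipe).

Pure-strategy Nash equilibria: (Honest, Aggressive) and (Aggressive, Snipe)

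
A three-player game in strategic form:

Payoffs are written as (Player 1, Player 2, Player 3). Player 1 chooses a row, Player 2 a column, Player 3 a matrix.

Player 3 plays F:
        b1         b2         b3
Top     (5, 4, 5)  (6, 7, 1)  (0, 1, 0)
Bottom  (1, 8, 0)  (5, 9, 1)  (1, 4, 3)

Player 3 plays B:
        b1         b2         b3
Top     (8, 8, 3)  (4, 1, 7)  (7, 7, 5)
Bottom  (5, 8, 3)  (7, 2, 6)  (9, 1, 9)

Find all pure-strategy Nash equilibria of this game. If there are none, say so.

none

Player 1 against (b1, F): payoffs 5, 1 → best response Top.
Player 1 against (b1, B): payoffs 8, 5 → best response Top.
Player 1 against (b2, F): payoffs 6, 5 → best response Top.
Player 1 against (b2, B): payoffs 4, 7 → best response Bottom.
Player 1 against (b3, F): payoffs 0, 1 → best response Bottom.
Player 1 against (b3, B): payoffs 7, 9 → best response Bottom.
Player 2 against (Top, F): payoffs 4, 7, 1 → best response b2.
Player 2 against (Top, B): payoffs 8, 1, 7 → best response b1.
Player 2 against (Bottom, F): payoffs 8, 9, 4 → best response b2.
Player 2 against (Bottom, B): payoffs 8, 2, 1 → best response b1.
Player 3 against (Top, b1): payoffs 5, 3 → best response F.
Player 3 against (Top, b2): payoffs 1, 7 → best response B.
Player 3 against (Top, b3): payoffs 0, 5 → best response B.
Player 3 against (Bottom, b1): payoffs 0, 3 → best response B.
Player 3 against (Bottom, b2): payoffs 1, 6 → best response B.
Player 3 against (Bottom, b3): payoffs 3, 9 → best response B.
No profile is a mutual best response for all players.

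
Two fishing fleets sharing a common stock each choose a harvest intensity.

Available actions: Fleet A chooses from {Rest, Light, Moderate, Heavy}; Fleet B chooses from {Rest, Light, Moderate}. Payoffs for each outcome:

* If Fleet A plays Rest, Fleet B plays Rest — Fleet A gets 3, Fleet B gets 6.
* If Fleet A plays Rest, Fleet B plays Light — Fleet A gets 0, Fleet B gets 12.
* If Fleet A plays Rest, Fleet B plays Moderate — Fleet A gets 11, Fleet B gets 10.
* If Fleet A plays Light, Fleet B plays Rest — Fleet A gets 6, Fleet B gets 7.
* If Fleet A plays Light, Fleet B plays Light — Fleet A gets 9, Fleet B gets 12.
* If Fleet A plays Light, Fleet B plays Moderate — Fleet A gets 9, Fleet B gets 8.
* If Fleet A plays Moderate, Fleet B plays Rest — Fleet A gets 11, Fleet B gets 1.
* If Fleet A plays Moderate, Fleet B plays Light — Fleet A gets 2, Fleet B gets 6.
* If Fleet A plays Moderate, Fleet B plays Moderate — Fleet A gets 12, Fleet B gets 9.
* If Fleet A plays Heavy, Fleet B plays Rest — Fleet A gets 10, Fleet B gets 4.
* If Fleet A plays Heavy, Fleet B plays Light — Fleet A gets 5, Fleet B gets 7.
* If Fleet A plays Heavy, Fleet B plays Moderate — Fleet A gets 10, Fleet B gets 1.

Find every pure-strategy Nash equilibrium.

(Light, Light), (Moderate, Moderate)

Fleet A against Rest: payoffs 3, 6, 11, 10 → best response Moderate.
Fleet A against Light: payoffs 0, 9, 2, 5 → best response Light.
Fleet A against Moderate: payoffs 11, 9, 12, 10 → best response Moderate.
Fleet B against Rest: payoffs 6, 12, 10 → best response Light.
Fleet B against Light: payoffs 7, 12, 8 → best response Light.
Fleet B against Moderate: payoffs 1, 6, 9 → best response Moderate.
Fleet B against Heavy: payoffs 4, 7, 1 → best response Light.
Mutual best responses: (Light, Light); (Moderate, Moderate).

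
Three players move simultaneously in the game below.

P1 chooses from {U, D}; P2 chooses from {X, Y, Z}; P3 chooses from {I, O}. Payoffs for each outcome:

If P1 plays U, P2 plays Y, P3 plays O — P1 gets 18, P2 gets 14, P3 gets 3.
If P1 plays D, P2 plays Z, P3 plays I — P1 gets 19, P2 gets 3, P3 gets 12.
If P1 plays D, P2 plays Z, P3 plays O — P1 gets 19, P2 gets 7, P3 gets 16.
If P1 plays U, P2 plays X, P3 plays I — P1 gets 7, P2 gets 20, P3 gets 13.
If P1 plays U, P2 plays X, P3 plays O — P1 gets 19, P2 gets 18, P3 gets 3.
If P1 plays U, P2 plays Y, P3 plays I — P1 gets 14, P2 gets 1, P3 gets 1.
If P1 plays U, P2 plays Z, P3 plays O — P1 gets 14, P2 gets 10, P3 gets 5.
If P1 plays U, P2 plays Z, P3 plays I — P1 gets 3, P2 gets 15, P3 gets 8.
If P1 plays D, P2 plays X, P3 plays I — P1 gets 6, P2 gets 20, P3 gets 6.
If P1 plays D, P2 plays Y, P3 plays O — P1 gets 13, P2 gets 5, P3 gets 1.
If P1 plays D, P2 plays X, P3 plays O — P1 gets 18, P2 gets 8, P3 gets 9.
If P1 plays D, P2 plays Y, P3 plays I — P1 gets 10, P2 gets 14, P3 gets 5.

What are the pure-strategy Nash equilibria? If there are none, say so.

The unique pure-strategy Nash equilibrium is (U, X, I).

P1 against (X, I): payoffs 7, 6 → best response U.
P1 against (X, O): payoffs 19, 18 → best response U.
P1 against (Y, I): payoffs 14, 10 → best response U.
P1 against (Y, O): payoffs 18, 13 → best response U.
P1 against (Z, I): payoffs 3, 19 → best response D.
P1 against (Z, O): payoffs 14, 19 → best response D.
P2 against (U, I): payoffs 20, 1, 15 → best response X.
P2 against (U, O): payoffs 18, 14, 10 → best response X.
P2 against (D, I): payoffs 20, 14, 3 → best response X.
P2 against (D, O): payoffs 8, 5, 7 → best response X.
P3 against (U, X): payoffs 13, 3 → best response I.
P3 against (U, Y): payoffs 1, 3 → best response O.
P3 against (U, Z): payoffs 8, 5 → best response I.
P3 against (D, X): payoffs 6, 9 → best response O.
P3 against (D, Y): payoffs 5, 1 → best response I.
P3 against (D, Z): payoffs 12, 16 → best response O.
Mutual best responses: (U, X, I).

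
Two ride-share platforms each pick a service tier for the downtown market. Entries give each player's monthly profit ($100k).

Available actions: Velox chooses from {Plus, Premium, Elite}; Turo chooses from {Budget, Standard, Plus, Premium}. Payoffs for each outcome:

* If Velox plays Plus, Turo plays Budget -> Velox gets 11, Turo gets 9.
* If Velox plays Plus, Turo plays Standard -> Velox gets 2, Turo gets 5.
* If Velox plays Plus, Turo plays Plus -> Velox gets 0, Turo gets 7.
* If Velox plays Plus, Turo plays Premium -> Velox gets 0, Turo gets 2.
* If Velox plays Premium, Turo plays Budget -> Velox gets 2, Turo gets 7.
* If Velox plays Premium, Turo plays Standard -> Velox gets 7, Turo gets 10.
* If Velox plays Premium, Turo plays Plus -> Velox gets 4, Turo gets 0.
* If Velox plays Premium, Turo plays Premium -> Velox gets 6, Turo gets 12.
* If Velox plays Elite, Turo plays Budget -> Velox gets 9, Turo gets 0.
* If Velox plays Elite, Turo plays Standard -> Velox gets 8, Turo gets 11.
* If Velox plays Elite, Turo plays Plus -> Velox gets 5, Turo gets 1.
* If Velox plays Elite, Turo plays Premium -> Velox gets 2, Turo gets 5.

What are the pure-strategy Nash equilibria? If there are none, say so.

Mark each player's best response to every combination of opponents' strategies; a profile where every player is best-responding is a pure Nash equilibrium.
Velox against Budget: payoffs 11, 2, 9 → best response Plus.
Velox against Standard: payoffs 2, 7, 8 → best response Elite.
Velox against Plus: payoffs 0, 4, 5 → best response Elite.
Velox against Premium: payoffs 0, 6, 2 → best response Premium.
Turo against Plus: payoffs 9, 5, 7, 2 → best response Budget.
Turo against Premium: payoffs 7, 10, 0, 12 → best response Premium.
Turo against Elite: payoffs 0, 11, 1, 5 → best response Standard.
Mutual best responses: (Plus, Budget); (Premium, Premium); (Elite, Standard).

The pure Nash equilibria are (Plus, Budget) and (Premium, Premium) and (Elite, Standard).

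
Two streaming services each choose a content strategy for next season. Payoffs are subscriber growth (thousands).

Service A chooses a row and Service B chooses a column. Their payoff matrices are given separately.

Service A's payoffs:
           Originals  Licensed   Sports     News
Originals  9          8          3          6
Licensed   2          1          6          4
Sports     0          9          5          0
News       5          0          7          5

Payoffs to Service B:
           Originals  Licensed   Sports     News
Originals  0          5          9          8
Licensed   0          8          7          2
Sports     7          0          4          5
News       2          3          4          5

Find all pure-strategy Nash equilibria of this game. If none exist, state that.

(Originals, Originals): Service B can switch to Licensed (0 → 5). Not NE.
(Originals, Licensed): Service A can switch to Sports (8 → 9). Not NE.
(Originals, Sports): Service A can switch to Licensed (3 → 6). Not NE.
(Originals, News): Service B can switch to Sports (8 → 9). Not NE.
(Licensed, Originals): Service A can switch to Originals (2 → 9). Not NE.
(Licensed, Licensed): Service A can switch to Originals (1 → 8). Not NE.
(The remaining 10 profiles each have a profitable deviation by the same check.)

No pure-strategy Nash equilibrium.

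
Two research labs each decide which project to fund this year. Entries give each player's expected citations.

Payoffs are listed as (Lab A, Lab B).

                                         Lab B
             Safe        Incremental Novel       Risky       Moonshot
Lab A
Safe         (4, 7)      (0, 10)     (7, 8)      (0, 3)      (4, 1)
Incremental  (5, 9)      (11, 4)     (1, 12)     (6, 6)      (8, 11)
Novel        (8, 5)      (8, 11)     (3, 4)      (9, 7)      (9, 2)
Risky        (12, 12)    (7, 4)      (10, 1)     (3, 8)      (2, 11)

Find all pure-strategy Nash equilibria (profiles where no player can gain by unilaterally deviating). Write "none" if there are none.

(Safe, Safe): Lab A can switch to Incremental (4 → 5). Not NE.
(Safe, Incremental): Lab A can switch to Incremental (0 → 11). Not NE.
(Safe, Novel): Lab A can switch to Risky (7 → 10). Not NE.
(Safe, Risky): Lab A can switch to Incremental (0 → 6). Not NE.
(Safe, Moonshot): Lab A can switch to Incremental (4 → 8). Not NE.
(Incremental, Safe): Lab A can switch to Novel (5 → 8). Not NE.
(Risky, Safe): Lab A gets 12, best alternative 8; Lab B gets 12, best alternative 11. No profitable deviation — NE.
(The remaining 13 profiles each have a profitable deviation by the same check.)

(Risky, Safe)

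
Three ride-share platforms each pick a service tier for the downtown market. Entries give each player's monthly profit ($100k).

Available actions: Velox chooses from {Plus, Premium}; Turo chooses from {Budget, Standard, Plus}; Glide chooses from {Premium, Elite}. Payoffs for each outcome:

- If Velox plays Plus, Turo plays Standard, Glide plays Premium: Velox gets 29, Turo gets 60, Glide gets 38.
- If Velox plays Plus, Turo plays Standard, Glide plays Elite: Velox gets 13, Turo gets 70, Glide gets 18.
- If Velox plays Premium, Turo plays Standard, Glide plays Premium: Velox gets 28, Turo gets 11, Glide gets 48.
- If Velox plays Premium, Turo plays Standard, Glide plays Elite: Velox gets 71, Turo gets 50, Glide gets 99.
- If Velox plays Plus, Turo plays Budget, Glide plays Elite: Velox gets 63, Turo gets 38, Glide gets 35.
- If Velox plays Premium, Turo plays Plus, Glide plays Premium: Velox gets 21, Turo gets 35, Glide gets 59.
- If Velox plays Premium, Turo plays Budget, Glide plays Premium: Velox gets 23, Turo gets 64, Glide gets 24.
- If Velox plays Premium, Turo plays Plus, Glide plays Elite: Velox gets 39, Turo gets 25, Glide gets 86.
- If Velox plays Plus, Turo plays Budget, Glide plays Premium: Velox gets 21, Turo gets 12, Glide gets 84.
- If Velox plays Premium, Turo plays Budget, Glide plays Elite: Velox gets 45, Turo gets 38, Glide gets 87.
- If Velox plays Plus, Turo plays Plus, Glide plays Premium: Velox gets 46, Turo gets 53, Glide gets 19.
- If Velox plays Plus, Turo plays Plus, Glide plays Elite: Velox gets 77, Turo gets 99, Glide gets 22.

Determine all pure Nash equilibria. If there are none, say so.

The pure Nash equilibria are (Plus, Standard, Premium); (Plus, Plus, Elite); (Premium, Standard, Elite).

(Plus, Budget, Premium): Velox can switch to Premium (21 → 23). Not NE.
(Plus, Budget, Elite): Turo can switch to Standard (38 → 70). Not NE.
(Plus, Standard, Premium): Velox gets 29, best alternative 28; Turo gets 60, best alternative 53; Glide gets 38, best alternative 18. No profitable deviation — NE.
(Plus, Standard, Elite): Velox can switch to Premium (13 → 71). Not NE.
(Plus, Plus, Premium): Turo can switch to Standard (53 → 60). Not NE.
(Plus, Plus, Elite): Velox gets 77, best alternative 39; Turo gets 99, best alternative 70; Glide gets 22, best alternative 19. No profitable deviation — NE.
(Premium, Budget, Premium): Glide can switch to Elite (24 → 87). Not NE.
(Premium, Budget, Elite): Velox can switch to Plus (45 → 63). Not NE.
(Premium, Standard, Premium): Velox can switch to Plus (28 → 29). Not NE.
(Premium, Standard, Elite): Velox gets 71, best alternative 13; Turo gets 50, best alternative 38; Glide gets 99, best alternative 48. No profitable deviation — NE.
(Premium, Plus, Premium): Velox can switch to Plus (21 → 46). Not NE.
(The remaining 1 profile has a profitable deviation by the same check.)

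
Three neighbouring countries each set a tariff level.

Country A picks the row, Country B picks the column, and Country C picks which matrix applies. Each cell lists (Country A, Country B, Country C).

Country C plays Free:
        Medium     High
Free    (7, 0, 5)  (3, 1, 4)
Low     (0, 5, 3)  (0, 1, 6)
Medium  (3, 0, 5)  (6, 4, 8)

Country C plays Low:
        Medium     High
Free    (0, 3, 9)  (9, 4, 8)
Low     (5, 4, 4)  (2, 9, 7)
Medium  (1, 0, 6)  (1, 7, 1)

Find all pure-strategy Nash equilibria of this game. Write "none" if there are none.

For each player, find the best response to each opponent profile; mutual best responses are the pure NE.
Country A against (Medium, Free): payoffs 7, 0, 3 → best response Free.
Country A against (Medium, Low): payoffs 0, 5, 1 → best response Low.
Country A against (High, Free): payoffs 3, 0, 6 → best response Medium.
Country A against (High, Low): payoffs 9, 2, 1 → best response Free.
Country B against (Free, Free): payoffs 0, 1 → best response High.
Country B against (Free, Low): payoffs 3, 4 → best response High.
Country B against (Low, Free): payoffs 5, 1 → best response Medium.
Country B against (Low, Low): payoffs 4, 9 → best response High.
Country B against (Medium, Free): payoffs 0, 4 → best response High.
Country B against (Medium, Low): payoffs 0, 7 → best response High.
Country C against (Free, Medium): payoffs 5, 9 → best response Low.
Country C against (Free, High): payoffs 4, 8 → best response Low.
Country C against (Low, Medium): payoffs 3, 4 → best response Low.
Country C against (Low, High): payoffs 6, 7 → best response Low.
Country C against (Medium, Medium): payoffs 5, 6 → best response Low.
Country C against (Medium, High): payoffs 8, 1 → best response Free.
Mutual best responses: (Free, High, Low); (Medium, High, Free).

The pure Nash equilibria are (Free, High, Low); (Medium, High, Free).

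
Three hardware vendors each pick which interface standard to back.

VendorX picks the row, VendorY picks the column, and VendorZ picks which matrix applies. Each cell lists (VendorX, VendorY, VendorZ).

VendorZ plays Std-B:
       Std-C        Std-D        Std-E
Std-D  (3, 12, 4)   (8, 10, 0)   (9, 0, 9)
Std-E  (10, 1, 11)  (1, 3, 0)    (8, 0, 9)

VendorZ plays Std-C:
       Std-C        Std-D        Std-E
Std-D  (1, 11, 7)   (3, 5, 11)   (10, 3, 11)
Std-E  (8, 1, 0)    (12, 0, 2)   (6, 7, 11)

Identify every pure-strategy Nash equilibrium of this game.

This game has no pure Nash equilibrium.

(Std-D, Std-C, Std-B): VendorX can switch to Std-E (3 → 10). Not NE.
(Std-D, Std-C, Std-C): VendorX can switch to Std-E (1 → 8). Not NE.
(Std-D, Std-D, Std-B): VendorY can switch to Std-C (10 → 12). Not NE.
(Std-D, Std-D, Std-C): VendorX can switch to Std-E (3 → 12). Not NE.
(Std-D, Std-E, Std-B): VendorY can switch to Std-C (0 → 12). Not NE.
(Std-D, Std-E, Std-C): VendorY can switch to Std-C (3 → 11). Not NE.
(Std-E, Std-C, Std-B): VendorY can switch to Std-D (1 → 3). Not NE.
(Std-E, Std-C, Std-C): VendorY can switch to Std-E (1 → 7). Not NE.
(Std-E, Std-D, Std-B): VendorX can switch to Std-D (1 → 8). Not NE.
(Std-E, Std-D, Std-C): VendorY can switch to Std-C (0 → 1). Not NE.
(The remaining 2 profiles each have a profitable deviation by the same check.)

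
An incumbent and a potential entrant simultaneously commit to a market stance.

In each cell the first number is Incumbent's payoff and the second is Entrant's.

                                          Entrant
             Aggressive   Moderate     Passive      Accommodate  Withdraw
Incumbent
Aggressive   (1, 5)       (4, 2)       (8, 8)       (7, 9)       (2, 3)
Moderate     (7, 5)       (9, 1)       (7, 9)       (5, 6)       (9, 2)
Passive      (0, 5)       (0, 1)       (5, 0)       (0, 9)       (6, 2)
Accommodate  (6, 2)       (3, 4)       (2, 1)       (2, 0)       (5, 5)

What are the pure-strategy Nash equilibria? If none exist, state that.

(Aggressive, Accommodate)

Incumbent against Aggressive: payoffs 1, 7, 0, 6 → best response Moderate.
Incumbent against Moderate: payoffs 4, 9, 0, 3 → best response Moderate.
Incumbent against Passive: payoffs 8, 7, 5, 2 → best response Aggressive.
Incumbent against Accommodate: payoffs 7, 5, 0, 2 → best response Aggressive.
Incumbent against Withdraw: payoffs 2, 9, 6, 5 → best response Moderate.
Entrant against Aggressive: payoffs 5, 2, 8, 9, 3 → best response Accommodate.
Entrant against Moderate: payoffs 5, 1, 9, 6, 2 → best response Passive.
Entrant against Passive: payoffs 5, 1, 0, 9, 2 → best response Accommodate.
Entrant against Accommodate: payoffs 2, 4, 1, 0, 5 → best response Withdraw.
Mutual best responses: (Aggressive, Accommodate).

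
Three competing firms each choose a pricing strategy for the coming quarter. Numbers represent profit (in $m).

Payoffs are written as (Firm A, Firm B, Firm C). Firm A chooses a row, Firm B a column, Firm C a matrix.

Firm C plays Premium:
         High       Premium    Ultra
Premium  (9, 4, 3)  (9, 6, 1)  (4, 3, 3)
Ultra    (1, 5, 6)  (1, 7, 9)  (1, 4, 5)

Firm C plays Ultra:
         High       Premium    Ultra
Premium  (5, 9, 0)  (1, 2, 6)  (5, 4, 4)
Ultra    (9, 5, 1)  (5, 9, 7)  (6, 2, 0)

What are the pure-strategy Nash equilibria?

Firm A against (High, Premium): payoffs 9, 1 → best response Premium.
Firm A against (High, Ultra): payoffs 5, 9 → best response Ultra.
Firm A against (Premium, Premium): payoffs 9, 1 → best response Premium.
Firm A against (Premium, Ultra): payoffs 1, 5 → best response Ultra.
Firm A against (Ultra, Premium): payoffs 4, 1 → best response Premium.
Firm A against (Ultra, Ultra): payoffs 5, 6 → best response Ultra.
Firm B against (Premium, Premium): payoffs 4, 6, 3 → best response Premium.
Firm B against (Premium, Ultra): payoffs 9, 2, 4 → best response High.
Firm B against (Ultra, Premium): payoffs 5, 7, 4 → best response Premium.
Firm B against (Ultra, Ultra): payoffs 5, 9, 2 → best response Premium.
Firm C against (Premium, High): payoffs 3, 0 → best response Premium.
Firm C against (Premium, Premium): payoffs 1, 6 → best response Ultra.
Firm C against (Premium, Ultra): payoffs 3, 4 → best response Ultra.
Firm C against (Ultra, High): payoffs 6, 1 → best response Premium.
Firm C against (Ultra, Premium): payoffs 9, 7 → best response Premium.
Firm C against (Ultra, Ultra): payoffs 5, 0 → best response Premium.
No profile is a mutual best response for all players.

This game has no pure Nash equilibrium.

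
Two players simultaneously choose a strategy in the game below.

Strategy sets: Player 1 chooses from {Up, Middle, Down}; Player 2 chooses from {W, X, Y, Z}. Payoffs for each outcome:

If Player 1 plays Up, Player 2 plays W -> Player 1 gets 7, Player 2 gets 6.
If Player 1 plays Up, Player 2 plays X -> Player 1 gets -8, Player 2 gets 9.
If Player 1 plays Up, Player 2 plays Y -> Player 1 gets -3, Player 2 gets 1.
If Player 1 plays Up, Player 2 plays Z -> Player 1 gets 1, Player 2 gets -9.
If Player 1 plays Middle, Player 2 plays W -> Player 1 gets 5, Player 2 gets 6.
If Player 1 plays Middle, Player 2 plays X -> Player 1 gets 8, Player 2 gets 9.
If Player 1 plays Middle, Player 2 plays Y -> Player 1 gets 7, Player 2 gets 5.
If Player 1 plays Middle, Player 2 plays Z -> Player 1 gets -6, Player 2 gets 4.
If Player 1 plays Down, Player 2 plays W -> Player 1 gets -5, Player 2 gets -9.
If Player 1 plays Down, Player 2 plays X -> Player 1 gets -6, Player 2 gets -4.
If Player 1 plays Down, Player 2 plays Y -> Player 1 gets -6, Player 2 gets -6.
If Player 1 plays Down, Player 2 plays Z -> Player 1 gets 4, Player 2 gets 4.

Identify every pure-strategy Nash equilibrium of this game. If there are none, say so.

Mark each player's best response to every combination of opponents' strategies; a profile where every player is best-responding is a pure Nash equilibrium.
Player 1 against W: payoffs 7, 5, -5 → best response Up.
Player 1 against X: payoffs -8, 8, -6 → best response Middle.
Player 1 against Y: payoffs -3, 7, -6 → best response Middle.
Player 1 against Z: payoffs 1, -6, 4 → best response Down.
Player 2 against Up: payoffs 6, 9, 1, -9 → best response X.
Player 2 against Middle: payoffs 6, 9, 5, 4 → best response X.
Player 2 against Down: payoffs -9, -4, -6, 4 → best response Z.
Mutual best responses: (Middle, X); (Down, Z).

(Middle, X) and (Down, Z)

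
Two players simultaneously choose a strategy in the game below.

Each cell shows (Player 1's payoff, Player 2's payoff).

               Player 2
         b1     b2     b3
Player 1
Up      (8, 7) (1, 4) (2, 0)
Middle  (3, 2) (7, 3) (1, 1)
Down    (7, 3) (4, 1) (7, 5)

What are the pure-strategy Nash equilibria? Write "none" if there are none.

The pure Nash equilibria are (Up, b1); (Middle, b2); (Down, b3).

(Up, b1): Player 1 gets 8, best alternative 7; Player 2 gets 7, best alternative 4. No profitable deviation — NE.
(Up, b2): Player 1 can switch to Middle (1 → 7). Not NE.
(Up, b3): Player 1 can switch to Down (2 → 7). Not NE.
(Middle, b1): Player 1 can switch to Up (3 → 8). Not NE.
(Middle, b2): Player 1 gets 7, best alternative 4; Player 2 gets 3, best alternative 2. No profitable deviation — NE.
(Middle, b3): Player 1 can switch to Up (1 → 2). Not NE.
(Down, b1): Player 1 can switch to Up (7 → 8). Not NE.
(Down, b2): Player 1 can switch to Middle (4 → 7). Not NE.
(Down, b3): Player 1 gets 7, best alternative 2; Player 2 gets 5, best alternative 3. No profitable deviation — NE.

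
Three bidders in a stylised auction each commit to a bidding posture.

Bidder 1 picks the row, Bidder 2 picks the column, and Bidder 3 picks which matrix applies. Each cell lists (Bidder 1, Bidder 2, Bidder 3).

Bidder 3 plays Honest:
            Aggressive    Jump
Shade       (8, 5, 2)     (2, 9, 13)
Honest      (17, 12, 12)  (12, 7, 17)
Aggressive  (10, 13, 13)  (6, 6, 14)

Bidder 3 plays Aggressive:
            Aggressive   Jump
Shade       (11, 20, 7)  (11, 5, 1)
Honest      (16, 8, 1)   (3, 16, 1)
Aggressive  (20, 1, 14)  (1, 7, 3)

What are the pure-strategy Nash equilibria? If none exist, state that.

Bidder 1 against (Aggressive, Honest): payoffs 8, 17, 10 → best response Honest.
Bidder 1 against (Aggressive, Aggressive): payoffs 11, 16, 20 → best response Aggressive.
Bidder 1 against (Jump, Honest): payoffs 2, 12, 6 → best response Honest.
Bidder 1 against (Jump, Aggressive): payoffs 11, 3, 1 → best response Shade.
Bidder 2 against (Shade, Honest): payoffs 5, 9 → best response Jump.
Bidder 2 against (Shade, Aggressive): payoffs 20, 5 → best response Aggressive.
Bidder 2 against (Honest, Honest): payoffs 12, 7 → best response Aggressive.
Bidder 2 against (Honest, Aggressive): payoffs 8, 16 → best response Jump.
Bidder 2 against (Aggressive, Honest): payoffs 13, 6 → best response Aggressive.
Bidder 2 against (Aggressive, Aggressive): payoffs 1, 7 → best response Jump.
Bidder 3 against (Shade, Aggressive): payoffs 2, 7 → best response Aggressive.
Bidder 3 against (Shade, Jump): payoffs 13, 1 → best response Honest.
Bidder 3 against (Honest, Aggressive): payoffs 12, 1 → best response Honest.
Bidder 3 against (Honest, Jump): payoffs 17, 1 → best response Honest.
Bidder 3 against (Aggressive, Aggressive): payoffs 13, 14 → best response Aggressive.
Bidder 3 against (Aggressive, Jump): payoffs 14, 3 → best response Honest.
Mutual best responses: (Honest, Aggressive, Honest).

(Honest, Aggressive, Honest)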